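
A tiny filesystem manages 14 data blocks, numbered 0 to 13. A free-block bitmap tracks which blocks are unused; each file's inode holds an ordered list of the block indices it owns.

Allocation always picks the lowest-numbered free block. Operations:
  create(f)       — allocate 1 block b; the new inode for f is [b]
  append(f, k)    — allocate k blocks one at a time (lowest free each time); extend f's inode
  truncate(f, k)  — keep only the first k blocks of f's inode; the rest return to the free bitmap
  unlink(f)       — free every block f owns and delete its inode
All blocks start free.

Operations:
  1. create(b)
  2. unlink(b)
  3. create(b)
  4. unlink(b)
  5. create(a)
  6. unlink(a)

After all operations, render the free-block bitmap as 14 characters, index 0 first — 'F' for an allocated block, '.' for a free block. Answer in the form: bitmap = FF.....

bitmap = ..............

after create(b) → b:[0]  free=[F.............]
after unlink(b) →   free=[..............]
after create(b) → b:[0]  free=[F.............]
after unlink(b) →   free=[..............]
after create(a) → a:[0]  free=[F.............]
after unlink(a) →   free=[..............]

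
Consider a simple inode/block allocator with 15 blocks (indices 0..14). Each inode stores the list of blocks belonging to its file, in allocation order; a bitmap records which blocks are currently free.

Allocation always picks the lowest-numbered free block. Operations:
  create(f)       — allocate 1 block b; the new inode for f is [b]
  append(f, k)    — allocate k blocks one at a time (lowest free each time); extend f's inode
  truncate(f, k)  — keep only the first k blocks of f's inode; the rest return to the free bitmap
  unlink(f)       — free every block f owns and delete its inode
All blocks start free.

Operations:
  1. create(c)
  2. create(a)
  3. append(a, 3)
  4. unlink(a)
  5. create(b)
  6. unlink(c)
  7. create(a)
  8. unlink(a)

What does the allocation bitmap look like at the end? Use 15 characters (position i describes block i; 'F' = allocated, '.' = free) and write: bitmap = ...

bitmap = .F.............

create(c): bitmap=F.............. | c=[0]
create(a): bitmap=FF............. | a=[1] c=[0]
append(a, 3): bitmap=FFFFF.......... | a=[1, 2, 3, 4] c=[0]
unlink(a): bitmap=F.............. | c=[0]
create(b): bitmap=FF............. | b=[1] c=[0]
unlink(c): bitmap=.F............. | b=[1]
create(a): bitmap=FF............. | a=[0] b=[1]
unlink(a): bitmap=.F............. | b=[1]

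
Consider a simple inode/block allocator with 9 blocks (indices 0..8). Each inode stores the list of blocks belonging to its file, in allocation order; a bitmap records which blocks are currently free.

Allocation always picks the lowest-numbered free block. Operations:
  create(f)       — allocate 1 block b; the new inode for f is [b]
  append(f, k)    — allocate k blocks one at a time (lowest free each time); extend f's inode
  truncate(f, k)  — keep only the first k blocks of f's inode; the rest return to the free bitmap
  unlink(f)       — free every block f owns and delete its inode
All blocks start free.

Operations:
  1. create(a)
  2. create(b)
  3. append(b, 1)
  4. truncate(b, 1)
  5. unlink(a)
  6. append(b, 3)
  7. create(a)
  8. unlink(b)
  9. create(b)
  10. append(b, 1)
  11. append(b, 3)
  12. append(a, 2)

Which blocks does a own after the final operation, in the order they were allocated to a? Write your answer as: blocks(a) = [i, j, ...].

  1. create(a)  ⇒  F........  {a→[0]}
  2. create(b)  ⇒  FF.......  {a→[0]; b→[1]}
  3. append(b, 1)  ⇒  FFF......  {a→[0]; b→[1, 2]}
  4. truncate(b, 1)  ⇒  FF.......  {a→[0]; b→[1]}
  5. unlink(a)  ⇒  .F.......  {b→[1]}
  6. append(b, 3)  ⇒  FFFF.....  {b→[1, 0, 2, 3]}
  7. create(a)  ⇒  FFFFF....  {a→[4]; b→[1, 0, 2, 3]}
  8. unlink(b)  ⇒  ....F....  {a→[4]}
  9. create(b)  ⇒  F...F....  {a→[4]; b→[0]}
  10. append(b, 1)  ⇒  FF..F....  {a→[4]; b→[0, 1]}
  11. append(b, 3)  ⇒  FFFFFF...  {a→[4]; b→[0, 1, 2, 3, 5]}
  12. append(a, 2)  ⇒  FFFFFFFF.  {a→[4, 6, 7]; b→[0, 1, 2, 3, 5]}

blocks(a) = [4, 6, 7]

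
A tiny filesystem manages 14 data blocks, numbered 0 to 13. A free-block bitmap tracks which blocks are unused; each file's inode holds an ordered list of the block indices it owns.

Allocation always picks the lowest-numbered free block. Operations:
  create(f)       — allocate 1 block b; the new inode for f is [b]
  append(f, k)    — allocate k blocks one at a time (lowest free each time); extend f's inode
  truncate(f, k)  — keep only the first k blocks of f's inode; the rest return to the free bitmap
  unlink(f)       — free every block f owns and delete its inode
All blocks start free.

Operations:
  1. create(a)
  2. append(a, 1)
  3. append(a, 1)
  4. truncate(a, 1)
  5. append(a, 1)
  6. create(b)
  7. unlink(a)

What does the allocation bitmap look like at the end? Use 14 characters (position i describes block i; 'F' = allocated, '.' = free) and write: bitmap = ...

create(a): bitmap=F............. | a=[0]
append(a, 1): bitmap=FF............ | a=[0, 1]
append(a, 1): bitmap=FFF........... | a=[0, 1, 2]
truncate(a, 1): bitmap=F............. | a=[0]
append(a, 1): bitmap=FF............ | a=[0, 1]
create(b): bitmap=FFF........... | a=[0, 1] b=[2]
unlink(a): bitmap=..F........... | b=[2]

bitmap = ..F...........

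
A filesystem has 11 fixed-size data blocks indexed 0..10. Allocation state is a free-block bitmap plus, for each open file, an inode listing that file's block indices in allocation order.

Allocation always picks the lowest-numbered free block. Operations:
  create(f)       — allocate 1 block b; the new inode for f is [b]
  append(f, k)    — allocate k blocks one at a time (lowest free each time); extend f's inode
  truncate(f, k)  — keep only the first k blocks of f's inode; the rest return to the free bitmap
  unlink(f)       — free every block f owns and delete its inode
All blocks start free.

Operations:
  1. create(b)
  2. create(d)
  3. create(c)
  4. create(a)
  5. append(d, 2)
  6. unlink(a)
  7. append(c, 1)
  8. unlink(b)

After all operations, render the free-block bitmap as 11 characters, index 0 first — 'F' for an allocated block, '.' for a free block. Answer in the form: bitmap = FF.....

bitmap = .FFFFF.....

after create(b) → b:[0]  free=[F..........]
after create(d) → b:[0], d:[1]  free=[FF.........]
after create(c) → b:[0], c:[2], d:[1]  free=[FFF........]
after create(a) → a:[3], b:[0], c:[2], d:[1]  free=[FFFF.......]
after append(d, 2) → a:[3], b:[0], c:[2], d:[1, 4, 5]  free=[FFFFFF.....]
after unlink(a) → b:[0], c:[2], d:[1, 4, 5]  free=[FFF.FF.....]
after append(c, 1) → b:[0], c:[2, 3], d:[1, 4, 5]  free=[FFFFFF.....]
after unlink(b) → c:[2, 3], d:[1, 4, 5]  free=[.FFFFF.....]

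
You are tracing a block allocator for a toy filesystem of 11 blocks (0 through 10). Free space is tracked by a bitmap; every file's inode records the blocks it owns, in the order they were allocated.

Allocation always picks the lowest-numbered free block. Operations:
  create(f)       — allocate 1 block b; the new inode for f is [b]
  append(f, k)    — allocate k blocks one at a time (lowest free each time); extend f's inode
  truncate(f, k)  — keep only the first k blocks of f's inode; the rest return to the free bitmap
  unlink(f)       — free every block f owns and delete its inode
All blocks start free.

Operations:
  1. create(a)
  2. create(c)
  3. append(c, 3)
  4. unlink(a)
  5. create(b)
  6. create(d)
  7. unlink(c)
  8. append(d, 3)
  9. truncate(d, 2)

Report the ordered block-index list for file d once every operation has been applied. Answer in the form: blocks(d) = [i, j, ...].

blocks(d) = [5, 1]

  1. create(a)  ⇒  F..........  {a→[0]}
  2. create(c)  ⇒  FF.........  {a→[0]; c→[1]}
  3. append(c, 3)  ⇒  FFFFF......  {a→[0]; c→[1, 2, 3, 4]}
  4. unlink(a)  ⇒  .FFFF......  {c→[1, 2, 3, 4]}
  5. create(b)  ⇒  FFFFF......  {b→[0]; c→[1, 2, 3, 4]}
  6. create(d)  ⇒  FFFFFF.....  {b→[0]; c→[1, 2, 3, 4]; d→[5]}
  7. unlink(c)  ⇒  F....F.....  {b→[0]; d→[5]}
  8. append(d, 3)  ⇒  FFFF.F.....  {b→[0]; d→[5, 1, 2, 3]}
  9. truncate(d, 2)  ⇒  FF...F.....  {b→[0]; d→[5, 1]}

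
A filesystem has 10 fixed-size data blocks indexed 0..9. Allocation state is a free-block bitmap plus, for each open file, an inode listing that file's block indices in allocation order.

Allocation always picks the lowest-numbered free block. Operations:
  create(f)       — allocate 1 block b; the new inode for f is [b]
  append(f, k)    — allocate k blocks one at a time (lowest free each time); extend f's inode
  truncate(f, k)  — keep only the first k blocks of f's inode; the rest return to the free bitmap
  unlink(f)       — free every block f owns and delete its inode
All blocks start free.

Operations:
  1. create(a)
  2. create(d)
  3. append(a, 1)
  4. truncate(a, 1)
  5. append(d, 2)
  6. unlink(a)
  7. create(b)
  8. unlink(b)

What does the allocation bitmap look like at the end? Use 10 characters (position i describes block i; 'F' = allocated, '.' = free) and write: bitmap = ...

  1. create(a)  ⇒  F.........  {a→[0]}
  2. create(d)  ⇒  FF........  {a→[0]; d→[1]}
  3. append(a, 1)  ⇒  FFF.......  {a→[0, 2]; d→[1]}
  4. truncate(a, 1)  ⇒  FF........  {a→[0]; d→[1]}
  5. append(d, 2)  ⇒  FFFF......  {a→[0]; d→[1, 2, 3]}
  6. unlink(a)  ⇒  .FFF......  {d→[1, 2, 3]}
  7. create(b)  ⇒  FFFF......  {b→[0]; d→[1, 2, 3]}
  8. unlink(b)  ⇒  .FFF......  {d→[1, 2, 3]}

bitmap = .FFF......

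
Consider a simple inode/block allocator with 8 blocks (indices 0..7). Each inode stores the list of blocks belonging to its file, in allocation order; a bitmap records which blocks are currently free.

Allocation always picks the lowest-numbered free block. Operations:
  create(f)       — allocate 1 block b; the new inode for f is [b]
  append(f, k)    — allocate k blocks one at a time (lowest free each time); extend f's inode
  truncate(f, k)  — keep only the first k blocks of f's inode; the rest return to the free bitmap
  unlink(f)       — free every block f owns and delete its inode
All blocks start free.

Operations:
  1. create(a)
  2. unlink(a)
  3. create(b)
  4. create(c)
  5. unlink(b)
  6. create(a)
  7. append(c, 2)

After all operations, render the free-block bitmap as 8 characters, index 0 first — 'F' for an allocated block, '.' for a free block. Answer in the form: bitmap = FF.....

after create(a) → a:[0]  free=[F.......]
after unlink(a) →   free=[........]
after create(b) → b:[0]  free=[F.......]
after create(c) → b:[0], c:[1]  free=[FF......]
after unlink(b) → c:[1]  free=[.F......]
after create(a) → a:[0], c:[1]  free=[FF......]
after append(c, 2) → a:[0], c:[1, 2, 3]  free=[FFFF....]

bitmap = FFFF....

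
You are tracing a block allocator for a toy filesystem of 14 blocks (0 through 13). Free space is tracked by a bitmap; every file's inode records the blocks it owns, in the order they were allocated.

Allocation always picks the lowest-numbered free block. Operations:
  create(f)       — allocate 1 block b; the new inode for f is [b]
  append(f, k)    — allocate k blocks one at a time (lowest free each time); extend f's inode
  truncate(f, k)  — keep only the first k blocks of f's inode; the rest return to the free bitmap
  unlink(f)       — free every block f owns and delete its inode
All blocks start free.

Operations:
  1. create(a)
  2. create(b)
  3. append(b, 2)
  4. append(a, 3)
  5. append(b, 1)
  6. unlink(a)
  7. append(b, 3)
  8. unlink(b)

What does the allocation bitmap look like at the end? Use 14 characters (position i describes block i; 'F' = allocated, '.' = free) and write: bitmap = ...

after create(a) → a:[0]  free=[F.............]
after create(b) → a:[0], b:[1]  free=[FF............]
after append(b, 2) → a:[0], b:[1, 2, 3]  free=[FFFF..........]
after append(a, 3) → a:[0, 4, 5, 6], b:[1, 2, 3]  free=[FFFFFFF.......]
after append(b, 1) → a:[0, 4, 5, 6], b:[1, 2, 3, 7]  free=[FFFFFFFF......]
after unlink(a) → b:[1, 2, 3, 7]  free=[.FFF...F......]
after append(b, 3) → b:[1, 2, 3, 7, 0, 4, 5]  free=[FFFFFF.F......]
after unlink(b) →   free=[..............]

bitmap = ..............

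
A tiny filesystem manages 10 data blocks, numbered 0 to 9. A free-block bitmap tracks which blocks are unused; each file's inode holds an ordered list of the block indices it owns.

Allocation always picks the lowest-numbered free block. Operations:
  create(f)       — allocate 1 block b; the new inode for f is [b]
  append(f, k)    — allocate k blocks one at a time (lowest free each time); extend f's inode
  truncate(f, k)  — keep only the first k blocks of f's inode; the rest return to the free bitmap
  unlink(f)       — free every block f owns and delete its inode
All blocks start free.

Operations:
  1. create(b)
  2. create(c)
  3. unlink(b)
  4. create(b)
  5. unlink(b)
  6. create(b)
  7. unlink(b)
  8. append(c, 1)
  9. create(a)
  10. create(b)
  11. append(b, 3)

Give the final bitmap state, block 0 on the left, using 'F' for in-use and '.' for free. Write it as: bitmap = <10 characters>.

bitmap = FFFFFFF...

[1] create(b) — b=0 (map F.........)
[2] create(c) — b=0 c=1 (map FF........)
[3] unlink(b) — c=1 (map .F........)
[4] create(b) — b=0 c=1 (map FF........)
[5] unlink(b) — c=1 (map .F........)
[6] create(b) — b=0 c=1 (map FF........)
[7] unlink(b) — c=1 (map .F........)
[8] append(c, 1) — c=1,0 (map FF........)
[9] create(a) — a=2 c=1,0 (map FFF.......)
[10] create(b) — a=2 b=3 c=1,0 (map FFFF......)
[11] append(b, 3) — a=2 b=3,4,5,6 c=1,0 (map FFFFFFF...)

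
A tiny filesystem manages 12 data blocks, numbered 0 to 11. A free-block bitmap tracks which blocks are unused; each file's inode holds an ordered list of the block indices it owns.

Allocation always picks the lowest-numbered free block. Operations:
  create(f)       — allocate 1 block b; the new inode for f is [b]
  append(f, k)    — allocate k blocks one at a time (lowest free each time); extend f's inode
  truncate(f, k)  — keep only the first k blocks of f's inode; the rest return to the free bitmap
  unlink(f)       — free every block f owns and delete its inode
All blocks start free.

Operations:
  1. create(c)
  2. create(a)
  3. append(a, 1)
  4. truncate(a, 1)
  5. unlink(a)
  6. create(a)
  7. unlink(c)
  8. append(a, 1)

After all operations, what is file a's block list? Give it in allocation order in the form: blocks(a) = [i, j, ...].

blocks(a) = [1, 0]

  1. create(c)  ⇒  F...........  {c→[0]}
  2. create(a)  ⇒  FF..........  {a→[1]; c→[0]}
  3. append(a, 1)  ⇒  FFF.........  {a→[1, 2]; c→[0]}
  4. truncate(a, 1)  ⇒  FF..........  {a→[1]; c→[0]}
  5. unlink(a)  ⇒  F...........  {c→[0]}
  6. create(a)  ⇒  FF..........  {a→[1]; c→[0]}
  7. unlink(c)  ⇒  .F..........  {a→[1]}
  8. append(a, 1)  ⇒  FF..........  {a→[1, 0]}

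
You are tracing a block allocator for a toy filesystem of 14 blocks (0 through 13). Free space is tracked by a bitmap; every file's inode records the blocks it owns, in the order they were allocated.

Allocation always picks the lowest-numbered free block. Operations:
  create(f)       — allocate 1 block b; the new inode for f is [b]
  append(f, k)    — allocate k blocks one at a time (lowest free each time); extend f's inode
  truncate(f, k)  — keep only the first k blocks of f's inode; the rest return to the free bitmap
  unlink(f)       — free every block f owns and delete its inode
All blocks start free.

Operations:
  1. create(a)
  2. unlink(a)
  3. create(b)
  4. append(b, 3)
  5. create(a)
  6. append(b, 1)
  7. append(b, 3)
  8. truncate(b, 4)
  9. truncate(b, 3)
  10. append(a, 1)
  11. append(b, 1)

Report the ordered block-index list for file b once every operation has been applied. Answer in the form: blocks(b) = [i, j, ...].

blocks(b) = [0, 1, 2, 5]

  1. create(a)  ⇒  F.............  {a→[0]}
  2. unlink(a)  ⇒  ..............  {}
  3. create(b)  ⇒  F.............  {b→[0]}
  4. append(b, 3)  ⇒  FFFF..........  {b→[0, 1, 2, 3]}
  5. create(a)  ⇒  FFFFF.........  {a→[4]; b→[0, 1, 2, 3]}
  6. append(b, 1)  ⇒  FFFFFF........  {a→[4]; b→[0, 1, 2, 3, 5]}
  7. append(b, 3)  ⇒  FFFFFFFFF.....  {a→[4]; b→[0, 1, 2, 3, 5, 6, 7, 8]}
  8. truncate(b, 4)  ⇒  FFFFF.........  {a→[4]; b→[0, 1, 2, 3]}
  9. truncate(b, 3)  ⇒  FFF.F.........  {a→[4]; b→[0, 1, 2]}
  10. append(a, 1)  ⇒  FFFFF.........  {a→[4, 3]; b→[0, 1, 2]}
  11. append(b, 1)  ⇒  FFFFFF........  {a→[4, 3]; b→[0, 1, 2, 5]}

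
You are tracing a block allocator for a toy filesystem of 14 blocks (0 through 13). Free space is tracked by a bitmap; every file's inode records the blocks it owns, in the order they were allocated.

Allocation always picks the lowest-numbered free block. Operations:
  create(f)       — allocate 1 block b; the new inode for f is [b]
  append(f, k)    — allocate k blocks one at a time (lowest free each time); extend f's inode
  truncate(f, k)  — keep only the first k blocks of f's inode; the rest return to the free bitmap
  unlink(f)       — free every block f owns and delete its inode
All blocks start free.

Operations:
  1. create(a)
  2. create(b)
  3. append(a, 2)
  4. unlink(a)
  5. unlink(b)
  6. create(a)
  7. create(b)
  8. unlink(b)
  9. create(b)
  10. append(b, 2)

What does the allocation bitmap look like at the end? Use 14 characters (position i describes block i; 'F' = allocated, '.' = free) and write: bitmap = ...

  1. create(a)  ⇒  F.............  {a→[0]}
  2. create(b)  ⇒  FF............  {a→[0]; b→[1]}
  3. append(a, 2)  ⇒  FFFF..........  {a→[0, 2, 3]; b→[1]}
  4. unlink(a)  ⇒  .F............  {b→[1]}
  5. unlink(b)  ⇒  ..............  {}
  6. create(a)  ⇒  F.............  {a→[0]}
  7. create(b)  ⇒  FF............  {a→[0]; b→[1]}
  8. unlink(b)  ⇒  F.............  {a→[0]}
  9. create(b)  ⇒  FF............  {a→[0]; b→[1]}
  10. append(b, 2)  ⇒  FFFF..........  {a→[0]; b→[1, 2, 3]}

bitmap = FFFF..........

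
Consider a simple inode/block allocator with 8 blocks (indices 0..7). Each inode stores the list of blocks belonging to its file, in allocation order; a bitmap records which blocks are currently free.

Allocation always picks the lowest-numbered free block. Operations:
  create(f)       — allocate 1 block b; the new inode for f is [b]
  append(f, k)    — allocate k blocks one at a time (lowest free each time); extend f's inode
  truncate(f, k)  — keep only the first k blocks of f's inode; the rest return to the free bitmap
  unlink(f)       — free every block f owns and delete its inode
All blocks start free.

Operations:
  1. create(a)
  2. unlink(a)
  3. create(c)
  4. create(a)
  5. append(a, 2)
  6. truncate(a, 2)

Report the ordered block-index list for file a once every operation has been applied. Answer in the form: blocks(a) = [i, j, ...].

create(a): bitmap=F....... | a=[0]
unlink(a): bitmap=........ | 
create(c): bitmap=F....... | c=[0]
create(a): bitmap=FF...... | a=[1] c=[0]
append(a, 2): bitmap=FFFF.... | a=[1, 2, 3] c=[0]
truncate(a, 2): bitmap=FFF..... | a=[1, 2] c=[0]

blocks(a) = [1, 2]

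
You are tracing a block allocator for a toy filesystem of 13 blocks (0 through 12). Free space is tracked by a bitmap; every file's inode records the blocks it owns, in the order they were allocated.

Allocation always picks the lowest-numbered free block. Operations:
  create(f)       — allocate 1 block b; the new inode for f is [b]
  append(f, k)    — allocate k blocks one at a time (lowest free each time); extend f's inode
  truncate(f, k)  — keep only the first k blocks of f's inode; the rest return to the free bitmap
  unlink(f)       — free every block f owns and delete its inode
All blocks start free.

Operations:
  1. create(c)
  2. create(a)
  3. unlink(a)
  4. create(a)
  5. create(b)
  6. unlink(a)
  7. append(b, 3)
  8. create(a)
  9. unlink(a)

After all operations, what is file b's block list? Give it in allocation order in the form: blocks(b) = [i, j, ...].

[1] create(c) — c=0 (map F............)
[2] create(a) — a=1 c=0 (map FF...........)
[3] unlink(a) — c=0 (map F............)
[4] create(a) — a=1 c=0 (map FF...........)
[5] create(b) — a=1 b=2 c=0 (map FFF..........)
[6] unlink(a) — b=2 c=0 (map F.F..........)
[7] append(b, 3) — b=2,1,3,4 c=0 (map FFFFF........)
[8] create(a) — a=5 b=2,1,3,4 c=0 (map FFFFFF.......)
[9] unlink(a) — b=2,1,3,4 c=0 (map FFFFF........)

blocks(b) = [2, 1, 3, 4]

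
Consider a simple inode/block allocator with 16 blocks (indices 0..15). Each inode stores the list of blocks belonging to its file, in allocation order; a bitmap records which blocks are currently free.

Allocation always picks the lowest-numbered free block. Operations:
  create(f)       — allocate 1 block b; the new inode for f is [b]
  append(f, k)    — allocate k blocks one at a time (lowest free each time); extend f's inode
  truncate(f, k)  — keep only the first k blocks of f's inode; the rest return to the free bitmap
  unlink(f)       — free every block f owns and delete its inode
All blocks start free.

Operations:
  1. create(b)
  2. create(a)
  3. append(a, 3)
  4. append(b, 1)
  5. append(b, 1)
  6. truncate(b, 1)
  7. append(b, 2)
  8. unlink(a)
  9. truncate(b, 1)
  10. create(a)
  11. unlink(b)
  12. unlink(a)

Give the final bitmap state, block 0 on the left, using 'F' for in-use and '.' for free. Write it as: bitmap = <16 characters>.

bitmap = ................

[1] create(b) — b=0 (map F...............)
[2] create(a) — a=1 b=0 (map FF..............)
[3] append(a, 3) — a=1,2,3,4 b=0 (map FFFFF...........)
[4] append(b, 1) — a=1,2,3,4 b=0,5 (map FFFFFF..........)
[5] append(b, 1) — a=1,2,3,4 b=0,5,6 (map FFFFFFF.........)
[6] truncate(b, 1) — a=1,2,3,4 b=0 (map FFFFF...........)
[7] append(b, 2) — a=1,2,3,4 b=0,5,6 (map FFFFFFF.........)
[8] unlink(a) — b=0,5,6 (map F....FF.........)
[9] truncate(b, 1) — b=0 (map F...............)
[10] create(a) — a=1 b=0 (map FF..............)
[11] unlink(b) — a=1 (map .F..............)
[12] unlink(a) —  (map ................)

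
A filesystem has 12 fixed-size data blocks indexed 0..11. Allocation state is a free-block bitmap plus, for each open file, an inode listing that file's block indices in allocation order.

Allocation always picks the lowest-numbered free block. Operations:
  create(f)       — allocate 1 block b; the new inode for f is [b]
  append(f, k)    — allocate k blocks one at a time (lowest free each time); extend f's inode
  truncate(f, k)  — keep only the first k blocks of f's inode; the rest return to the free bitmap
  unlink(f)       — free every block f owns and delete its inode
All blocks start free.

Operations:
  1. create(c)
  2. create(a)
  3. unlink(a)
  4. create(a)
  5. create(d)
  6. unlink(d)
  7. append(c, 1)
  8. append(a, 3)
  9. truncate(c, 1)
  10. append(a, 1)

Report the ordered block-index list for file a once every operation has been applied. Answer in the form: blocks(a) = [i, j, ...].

blocks(a) = [1, 3, 4, 5, 2]

create(c): bitmap=F........... | c=[0]
create(a): bitmap=FF.......... | a=[1] c=[0]
unlink(a): bitmap=F........... | c=[0]
create(a): bitmap=FF.......... | a=[1] c=[0]
create(d): bitmap=FFF......... | a=[1] c=[0] d=[2]
unlink(d): bitmap=FF.......... | a=[1] c=[0]
append(c, 1): bitmap=FFF......... | a=[1] c=[0, 2]
append(a, 3): bitmap=FFFFFF...... | a=[1, 3, 4, 5] c=[0, 2]
truncate(c, 1): bitmap=FF.FFF...... | a=[1, 3, 4, 5] c=[0]
append(a, 1): bitmap=FFFFFF...... | a=[1, 3, 4, 5, 2] c=[0]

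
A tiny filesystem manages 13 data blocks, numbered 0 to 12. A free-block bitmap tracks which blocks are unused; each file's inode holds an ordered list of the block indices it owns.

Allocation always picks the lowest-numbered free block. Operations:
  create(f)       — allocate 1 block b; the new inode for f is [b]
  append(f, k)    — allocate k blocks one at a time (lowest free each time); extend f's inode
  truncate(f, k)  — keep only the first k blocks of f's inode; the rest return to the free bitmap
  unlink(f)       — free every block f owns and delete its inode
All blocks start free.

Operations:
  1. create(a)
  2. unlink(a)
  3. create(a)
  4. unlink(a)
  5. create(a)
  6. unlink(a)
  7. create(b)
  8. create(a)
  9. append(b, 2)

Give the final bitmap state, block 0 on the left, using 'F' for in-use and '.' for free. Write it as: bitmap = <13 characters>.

create(a): bitmap=F............ | a=[0]
unlink(a): bitmap=............. | 
create(a): bitmap=F............ | a=[0]
unlink(a): bitmap=............. | 
create(a): bitmap=F............ | a=[0]
unlink(a): bitmap=............. | 
create(b): bitmap=F............ | b=[0]
create(a): bitmap=FF........... | a=[1] b=[0]
append(b, 2): bitmap=FFFF......... | a=[1] b=[0, 2, 3]

bitmap = FFFF.........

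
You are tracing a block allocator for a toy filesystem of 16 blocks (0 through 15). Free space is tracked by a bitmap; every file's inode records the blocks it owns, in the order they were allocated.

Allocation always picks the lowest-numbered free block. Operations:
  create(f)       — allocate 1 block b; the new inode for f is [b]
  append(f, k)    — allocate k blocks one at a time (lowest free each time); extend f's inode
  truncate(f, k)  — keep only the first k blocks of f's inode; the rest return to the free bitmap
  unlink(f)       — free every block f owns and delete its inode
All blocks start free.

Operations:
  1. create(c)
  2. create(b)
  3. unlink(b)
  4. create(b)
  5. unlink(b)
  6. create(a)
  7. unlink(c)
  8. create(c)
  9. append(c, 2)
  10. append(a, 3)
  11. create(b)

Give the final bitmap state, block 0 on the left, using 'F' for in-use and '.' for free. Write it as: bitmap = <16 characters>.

  1. create(c)  ⇒  F...............  {c→[0]}
  2. create(b)  ⇒  FF..............  {b→[1]; c→[0]}
  3. unlink(b)  ⇒  F...............  {c→[0]}
  4. create(b)  ⇒  FF..............  {b→[1]; c→[0]}
  5. unlink(b)  ⇒  F...............  {c→[0]}
  6. create(a)  ⇒  FF..............  {a→[1]; c→[0]}
  7. unlink(c)  ⇒  .F..............  {a→[1]}
  8. create(c)  ⇒  FF..............  {a→[1]; c→[0]}
  9. append(c, 2)  ⇒  FFFF............  {a→[1]; c→[0, 2, 3]}
  10. append(a, 3)  ⇒  FFFFFFF.........  {a→[1, 4, 5, 6]; c→[0, 2, 3]}
  11. create(b)  ⇒  FFFFFFFF........  {a→[1, 4, 5, 6]; b→[7]; c→[0, 2, 3]}

bitmap = FFFFFFFF........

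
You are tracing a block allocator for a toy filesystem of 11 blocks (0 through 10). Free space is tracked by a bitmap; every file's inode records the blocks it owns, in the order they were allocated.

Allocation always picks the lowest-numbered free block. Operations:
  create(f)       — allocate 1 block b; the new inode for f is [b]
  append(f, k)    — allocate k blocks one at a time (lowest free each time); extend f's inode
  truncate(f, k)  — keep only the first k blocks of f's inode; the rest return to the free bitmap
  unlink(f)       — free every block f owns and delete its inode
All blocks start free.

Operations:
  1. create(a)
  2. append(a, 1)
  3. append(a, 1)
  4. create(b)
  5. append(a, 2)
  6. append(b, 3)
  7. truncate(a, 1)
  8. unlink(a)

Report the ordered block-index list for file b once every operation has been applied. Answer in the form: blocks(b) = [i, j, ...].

blocks(b) = [3, 6, 7, 8]

after create(a) → a:[0]  free=[F..........]
after append(a, 1) → a:[0, 1]  free=[FF.........]
after append(a, 1) → a:[0, 1, 2]  free=[FFF........]
after create(b) → a:[0, 1, 2], b:[3]  free=[FFFF.......]
after append(a, 2) → a:[0, 1, 2, 4, 5], b:[3]  free=[FFFFFF.....]
after append(b, 3) → a:[0, 1, 2, 4, 5], b:[3, 6, 7, 8]  free=[FFFFFFFFF..]
after truncate(a, 1) → a:[0], b:[3, 6, 7, 8]  free=[F..F..FFF..]
after unlink(a) → b:[3, 6, 7, 8]  free=[...F..FFF..]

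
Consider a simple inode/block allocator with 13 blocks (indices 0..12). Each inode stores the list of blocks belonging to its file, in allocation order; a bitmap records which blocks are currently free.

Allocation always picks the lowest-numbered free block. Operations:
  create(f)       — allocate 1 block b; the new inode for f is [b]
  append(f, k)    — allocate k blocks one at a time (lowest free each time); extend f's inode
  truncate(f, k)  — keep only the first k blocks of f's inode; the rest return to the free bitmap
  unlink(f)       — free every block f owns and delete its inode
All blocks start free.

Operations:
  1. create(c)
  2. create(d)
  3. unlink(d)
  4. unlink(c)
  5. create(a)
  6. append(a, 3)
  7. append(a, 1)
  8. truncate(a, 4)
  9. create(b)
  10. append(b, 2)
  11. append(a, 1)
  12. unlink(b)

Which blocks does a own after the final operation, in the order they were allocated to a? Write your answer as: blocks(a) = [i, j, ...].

after create(c) → c:[0]  free=[F............]
after create(d) → c:[0], d:[1]  free=[FF...........]
after unlink(d) → c:[0]  free=[F............]
after unlink(c) →   free=[.............]
after create(a) → a:[0]  free=[F............]
after append(a, 3) → a:[0, 1, 2, 3]  free=[FFFF.........]
after append(a, 1) → a:[0, 1, 2, 3, 4]  free=[FFFFF........]
after truncate(a, 4) → a:[0, 1, 2, 3]  free=[FFFF.........]
after create(b) → a:[0, 1, 2, 3], b:[4]  free=[FFFFF........]
after append(b, 2) → a:[0, 1, 2, 3], b:[4, 5, 6]  free=[FFFFFFF......]
after append(a, 1) → a:[0, 1, 2, 3, 7], b:[4, 5, 6]  free=[FFFFFFFF.....]
after unlink(b) → a:[0, 1, 2, 3, 7]  free=[FFFF...F.....]

blocks(a) = [0, 1, 2, 3, 7]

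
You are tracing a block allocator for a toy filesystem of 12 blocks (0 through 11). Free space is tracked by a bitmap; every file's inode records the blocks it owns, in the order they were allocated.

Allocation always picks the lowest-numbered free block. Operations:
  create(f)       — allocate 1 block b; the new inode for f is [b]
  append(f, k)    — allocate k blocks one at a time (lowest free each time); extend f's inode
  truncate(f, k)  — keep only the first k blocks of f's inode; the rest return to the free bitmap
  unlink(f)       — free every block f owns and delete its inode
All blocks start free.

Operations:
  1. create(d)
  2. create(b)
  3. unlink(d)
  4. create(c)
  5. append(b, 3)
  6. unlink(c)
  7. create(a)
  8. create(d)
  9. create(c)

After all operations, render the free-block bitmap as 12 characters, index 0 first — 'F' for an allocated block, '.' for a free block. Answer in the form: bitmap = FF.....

bitmap = FFFFFFF.....

create(d): bitmap=F........... | d=[0]
create(b): bitmap=FF.......... | b=[1] d=[0]
unlink(d): bitmap=.F.......... | b=[1]
create(c): bitmap=FF.......... | b=[1] c=[0]
append(b, 3): bitmap=FFFFF....... | b=[1, 2, 3, 4] c=[0]
unlink(c): bitmap=.FFFF....... | b=[1, 2, 3, 4]
create(a): bitmap=FFFFF....... | a=[0] b=[1, 2, 3, 4]
create(d): bitmap=FFFFFF...... | a=[0] b=[1, 2, 3, 4] d=[5]
create(c): bitmap=FFFFFFF..... | a=[0] b=[1, 2, 3, 4] c=[6] d=[5]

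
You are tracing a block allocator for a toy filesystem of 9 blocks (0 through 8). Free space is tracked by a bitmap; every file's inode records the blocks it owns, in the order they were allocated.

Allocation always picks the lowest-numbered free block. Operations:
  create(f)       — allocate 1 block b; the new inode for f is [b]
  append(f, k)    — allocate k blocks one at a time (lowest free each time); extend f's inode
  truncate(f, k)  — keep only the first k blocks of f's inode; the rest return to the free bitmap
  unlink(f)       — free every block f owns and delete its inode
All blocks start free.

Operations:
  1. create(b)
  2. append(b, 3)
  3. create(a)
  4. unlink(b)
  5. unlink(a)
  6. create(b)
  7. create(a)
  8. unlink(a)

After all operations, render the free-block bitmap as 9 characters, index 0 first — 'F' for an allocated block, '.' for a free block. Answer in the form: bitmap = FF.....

bitmap = F........

  1. create(b)  ⇒  F........  {b→[0]}
  2. append(b, 3)  ⇒  FFFF.....  {b→[0, 1, 2, 3]}
  3. create(a)  ⇒  FFFFF....  {a→[4]; b→[0, 1, 2, 3]}
  4. unlink(b)  ⇒  ....F....  {a→[4]}
  5. unlink(a)  ⇒  .........  {}
  6. create(b)  ⇒  F........  {b→[0]}
  7. create(a)  ⇒  FF.......  {a→[1]; b→[0]}
  8. unlink(a)  ⇒  F........  {b→[0]}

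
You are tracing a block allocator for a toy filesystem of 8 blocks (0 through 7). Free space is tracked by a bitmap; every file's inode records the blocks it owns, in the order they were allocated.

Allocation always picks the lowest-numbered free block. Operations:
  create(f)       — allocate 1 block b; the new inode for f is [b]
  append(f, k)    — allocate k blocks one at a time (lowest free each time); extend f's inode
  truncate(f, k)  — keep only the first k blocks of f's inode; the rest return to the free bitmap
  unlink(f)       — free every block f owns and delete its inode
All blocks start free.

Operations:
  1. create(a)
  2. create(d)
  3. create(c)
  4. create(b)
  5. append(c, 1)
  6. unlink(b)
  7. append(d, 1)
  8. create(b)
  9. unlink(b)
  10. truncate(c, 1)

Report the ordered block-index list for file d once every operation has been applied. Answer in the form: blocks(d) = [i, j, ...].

blocks(d) = [1, 3]

[1] create(a) — a=0 (map F.......)
[2] create(d) — a=0 d=1 (map FF......)
[3] create(c) — a=0 c=2 d=1 (map FFF.....)
[4] create(b) — a=0 b=3 c=2 d=1 (map FFFF....)
[5] append(c, 1) — a=0 b=3 c=2,4 d=1 (map FFFFF...)
[6] unlink(b) — a=0 c=2,4 d=1 (map FFF.F...)
[7] append(d, 1) — a=0 c=2,4 d=1,3 (map FFFFF...)
[8] create(b) — a=0 b=5 c=2,4 d=1,3 (map FFFFFF..)
[9] unlink(b) — a=0 c=2,4 d=1,3 (map FFFFF...)
[10] truncate(c, 1) — a=0 c=2 d=1,3 (map FFFF....)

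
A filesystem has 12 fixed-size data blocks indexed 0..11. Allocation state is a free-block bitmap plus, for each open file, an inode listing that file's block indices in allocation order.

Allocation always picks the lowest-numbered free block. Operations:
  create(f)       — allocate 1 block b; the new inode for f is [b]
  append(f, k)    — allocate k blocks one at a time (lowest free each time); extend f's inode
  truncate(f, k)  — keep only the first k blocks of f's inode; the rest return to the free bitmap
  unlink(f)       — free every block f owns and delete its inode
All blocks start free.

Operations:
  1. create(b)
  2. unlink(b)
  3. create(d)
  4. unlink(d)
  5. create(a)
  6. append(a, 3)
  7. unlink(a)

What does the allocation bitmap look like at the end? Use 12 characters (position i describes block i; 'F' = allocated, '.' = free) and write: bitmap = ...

bitmap = ............

create(b): bitmap=F........... | b=[0]
unlink(b): bitmap=............ | 
create(d): bitmap=F........... | d=[0]
unlink(d): bitmap=............ | 
create(a): bitmap=F........... | a=[0]
append(a, 3): bitmap=FFFF........ | a=[0, 1, 2, 3]
unlink(a): bitmap=............ | 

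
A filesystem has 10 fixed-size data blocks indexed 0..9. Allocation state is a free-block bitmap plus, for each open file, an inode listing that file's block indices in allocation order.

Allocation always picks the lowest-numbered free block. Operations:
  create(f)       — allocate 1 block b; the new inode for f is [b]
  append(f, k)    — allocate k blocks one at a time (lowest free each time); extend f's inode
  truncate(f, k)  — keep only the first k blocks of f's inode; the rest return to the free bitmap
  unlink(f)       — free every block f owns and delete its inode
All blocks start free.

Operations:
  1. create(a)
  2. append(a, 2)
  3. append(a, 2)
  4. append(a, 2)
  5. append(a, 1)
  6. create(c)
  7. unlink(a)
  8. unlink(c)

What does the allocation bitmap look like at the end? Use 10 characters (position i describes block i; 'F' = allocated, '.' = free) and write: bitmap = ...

bitmap = ..........

  1. create(a)  ⇒  F.........  {a→[0]}
  2. append(a, 2)  ⇒  FFF.......  {a→[0, 1, 2]}
  3. append(a, 2)  ⇒  FFFFF.....  {a→[0, 1, 2, 3, 4]}
  4. append(a, 2)  ⇒  FFFFFFF...  {a→[0, 1, 2, 3, 4, 5, 6]}
  5. append(a, 1)  ⇒  FFFFFFFF..  {a→[0, 1, 2, 3, 4, 5, 6, 7]}
  6. create(c)  ⇒  FFFFFFFFF.  {a→[0, 1, 2, 3, 4, 5, 6, 7]; c→[8]}
  7. unlink(a)  ⇒  ........F.  {c→[8]}
  8. unlink(c)  ⇒  ..........  {}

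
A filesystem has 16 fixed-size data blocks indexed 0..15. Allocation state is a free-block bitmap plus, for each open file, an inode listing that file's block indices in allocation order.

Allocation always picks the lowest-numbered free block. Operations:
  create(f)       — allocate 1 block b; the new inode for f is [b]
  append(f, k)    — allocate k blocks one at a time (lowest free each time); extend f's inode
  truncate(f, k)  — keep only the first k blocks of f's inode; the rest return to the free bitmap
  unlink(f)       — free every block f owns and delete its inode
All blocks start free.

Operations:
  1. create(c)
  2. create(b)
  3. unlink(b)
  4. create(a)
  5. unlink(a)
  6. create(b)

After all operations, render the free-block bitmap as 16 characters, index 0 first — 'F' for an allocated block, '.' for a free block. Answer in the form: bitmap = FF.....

bitmap = FF..............

[1] create(c) — c=0 (map F...............)
[2] create(b) — b=1 c=0 (map FF..............)
[3] unlink(b) — c=0 (map F...............)
[4] create(a) — a=1 c=0 (map FF..............)
[5] unlink(a) — c=0 (map F...............)
[6] create(b) — b=1 c=0 (map FF..............)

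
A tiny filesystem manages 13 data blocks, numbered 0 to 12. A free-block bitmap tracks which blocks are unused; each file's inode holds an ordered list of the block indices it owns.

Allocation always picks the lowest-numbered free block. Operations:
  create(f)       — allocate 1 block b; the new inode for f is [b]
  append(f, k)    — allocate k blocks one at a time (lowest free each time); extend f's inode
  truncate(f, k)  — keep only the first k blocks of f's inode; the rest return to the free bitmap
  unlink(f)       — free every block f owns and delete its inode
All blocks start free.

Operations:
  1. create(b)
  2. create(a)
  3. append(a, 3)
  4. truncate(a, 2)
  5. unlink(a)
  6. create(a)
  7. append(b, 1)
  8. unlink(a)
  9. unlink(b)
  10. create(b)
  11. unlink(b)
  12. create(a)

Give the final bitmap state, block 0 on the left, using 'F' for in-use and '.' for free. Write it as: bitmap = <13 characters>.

bitmap = F............

[1] create(b) — b=0 (map F............)
[2] create(a) — a=1 b=0 (map FF...........)
[3] append(a, 3) — a=1,2,3,4 b=0 (map FFFFF........)
[4] truncate(a, 2) — a=1,2 b=0 (map FFF..........)
[5] unlink(a) — b=0 (map F............)
[6] create(a) — a=1 b=0 (map FF...........)
[7] append(b, 1) — a=1 b=0,2 (map FFF..........)
[8] unlink(a) — b=0,2 (map F.F..........)
[9] unlink(b) —  (map .............)
[10] create(b) — b=0 (map F............)
[11] unlink(b) —  (map .............)
[12] create(a) — a=0 (map F............)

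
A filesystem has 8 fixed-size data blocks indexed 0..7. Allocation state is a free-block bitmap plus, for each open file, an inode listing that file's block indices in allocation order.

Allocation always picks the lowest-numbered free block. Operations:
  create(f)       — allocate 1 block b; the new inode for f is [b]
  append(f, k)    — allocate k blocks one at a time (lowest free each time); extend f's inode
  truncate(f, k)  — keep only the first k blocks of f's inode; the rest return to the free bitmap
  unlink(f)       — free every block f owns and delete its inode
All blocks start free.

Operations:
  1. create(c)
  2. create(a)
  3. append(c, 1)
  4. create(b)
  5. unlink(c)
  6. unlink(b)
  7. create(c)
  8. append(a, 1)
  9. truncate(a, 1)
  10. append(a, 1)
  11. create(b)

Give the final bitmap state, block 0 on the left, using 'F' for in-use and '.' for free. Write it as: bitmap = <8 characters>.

bitmap = FFFF....

after create(c) → c:[0]  free=[F.......]
after create(a) → a:[1], c:[0]  free=[FF......]
after append(c, 1) → a:[1], c:[0, 2]  free=[FFF.....]
after create(b) → a:[1], b:[3], c:[0, 2]  free=[FFFF....]
after unlink(c) → a:[1], b:[3]  free=[.F.F....]
after unlink(b) → a:[1]  free=[.F......]
after create(c) → a:[1], c:[0]  free=[FF......]
after append(a, 1) → a:[1, 2], c:[0]  free=[FFF.....]
after truncate(a, 1) → a:[1], c:[0]  free=[FF......]
after append(a, 1) → a:[1, 2], c:[0]  free=[FFF.....]
after create(b) → a:[1, 2], b:[3], c:[0]  free=[FFFF....]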